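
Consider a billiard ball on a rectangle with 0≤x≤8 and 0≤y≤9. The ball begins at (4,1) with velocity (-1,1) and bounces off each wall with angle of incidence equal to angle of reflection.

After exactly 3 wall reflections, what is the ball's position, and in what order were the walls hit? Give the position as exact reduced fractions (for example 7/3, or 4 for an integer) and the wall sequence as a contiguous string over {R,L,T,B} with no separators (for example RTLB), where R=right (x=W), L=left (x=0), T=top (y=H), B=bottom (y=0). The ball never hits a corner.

Final position: (8,5)
Wall sequence: LTR

1. t=4 → L at (0,5); v=(1,1)
2. t=4 → T at (4,9); v=(1,-1)
3. t=4 → R at (8,5); v=(-1,-1)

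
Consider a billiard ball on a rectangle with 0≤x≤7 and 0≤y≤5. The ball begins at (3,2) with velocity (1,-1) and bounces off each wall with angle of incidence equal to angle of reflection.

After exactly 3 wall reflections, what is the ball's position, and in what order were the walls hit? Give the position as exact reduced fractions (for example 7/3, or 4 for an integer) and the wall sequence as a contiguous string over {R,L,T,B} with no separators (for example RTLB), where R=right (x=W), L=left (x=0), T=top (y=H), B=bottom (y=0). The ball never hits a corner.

1. t=2 → B at (5,0); v=(1,1)
2. t=2 → R at (7,2); v=(-1,1)
3. t=3 → T at (4,5); v=(-1,-1)

Final position: (4,5)
Wall sequence: BRT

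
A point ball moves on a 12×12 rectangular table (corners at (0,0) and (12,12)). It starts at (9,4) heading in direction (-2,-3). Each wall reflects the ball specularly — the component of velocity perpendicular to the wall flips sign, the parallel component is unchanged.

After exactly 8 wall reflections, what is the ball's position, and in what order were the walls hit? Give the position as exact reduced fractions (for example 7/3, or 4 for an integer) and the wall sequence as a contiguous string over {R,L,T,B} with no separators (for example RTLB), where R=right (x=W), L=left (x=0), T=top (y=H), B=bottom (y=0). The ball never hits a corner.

1. t=4/3 → B at (19/3,0); v=(-2,3)
2. t=19/6 → L at (0,19/2); v=(2,3)
3. t=5/6 → T at (5/3,12); v=(2,-3)
4. t=4 → B at (29/3,0); v=(2,3)
5. t=7/6 → R at (12,7/2); v=(-2,3)
6. t=17/6 → T at (19/3,12); v=(-2,-3)
7. t=19/6 → L at (0,5/2); v=(2,-3)
8. t=5/6 → B at (5/3,0); v=(2,3)

Final position: (5/3,0)
Wall sequence: BLTBRTLB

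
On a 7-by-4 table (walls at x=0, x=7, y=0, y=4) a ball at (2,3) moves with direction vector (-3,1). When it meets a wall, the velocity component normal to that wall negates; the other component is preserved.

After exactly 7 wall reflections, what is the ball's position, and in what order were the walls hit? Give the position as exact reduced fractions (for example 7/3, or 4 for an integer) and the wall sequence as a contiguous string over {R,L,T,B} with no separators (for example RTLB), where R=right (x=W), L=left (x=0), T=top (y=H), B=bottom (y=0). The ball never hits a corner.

Final position: (3,4)
Wall sequence: LTRBLRT

1. t=2/3 → L at (0,11/3); v=(3,1)
2. t=1/3 → T at (1,4); v=(3,-1)
3. t=2 → R at (7,2); v=(-3,-1)
4. t=2 → B at (1,0); v=(-3,1)
5. t=1/3 → L at (0,1/3); v=(3,1)
6. t=7/3 → R at (7,8/3); v=(-3,1)
7. t=4/3 → T at (3,4); v=(-3,-1)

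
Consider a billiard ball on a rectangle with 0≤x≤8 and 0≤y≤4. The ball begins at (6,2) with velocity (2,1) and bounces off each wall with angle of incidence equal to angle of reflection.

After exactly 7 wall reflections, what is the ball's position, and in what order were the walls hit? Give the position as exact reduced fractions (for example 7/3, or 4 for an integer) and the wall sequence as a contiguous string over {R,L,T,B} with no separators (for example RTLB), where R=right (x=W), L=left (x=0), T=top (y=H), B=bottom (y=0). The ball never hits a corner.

1. t=1 → R at (8,3); v=(-2,1)
2. t=1 → T at (6,4); v=(-2,-1)
3. t=3 → L at (0,1); v=(2,-1)
4. t=1 → B at (2,0); v=(2,1)
5. t=3 → R at (8,3); v=(-2,1)
6. t=1 → T at (6,4); v=(-2,-1)
7. t=3 → L at (0,1); v=(2,-1)

Final position: (0,1)
Wall sequence: RTLBRTL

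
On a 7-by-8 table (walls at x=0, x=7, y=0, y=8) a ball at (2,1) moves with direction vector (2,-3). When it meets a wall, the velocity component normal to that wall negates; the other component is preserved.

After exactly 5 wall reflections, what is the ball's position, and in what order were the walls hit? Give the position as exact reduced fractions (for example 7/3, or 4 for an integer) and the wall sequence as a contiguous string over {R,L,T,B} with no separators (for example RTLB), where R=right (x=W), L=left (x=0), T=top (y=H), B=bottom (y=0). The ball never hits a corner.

1. t=1/3 → B at (8/3,0); v=(2,3)
2. t=13/6 → R at (7,13/2); v=(-2,3)
3. t=1/2 → T at (6,8); v=(-2,-3)
4. t=8/3 → B at (2/3,0); v=(-2,3)
5. t=1/3 → L at (0,1); v=(2,3)

Final position: (0,1)
Wall sequence: BRTBL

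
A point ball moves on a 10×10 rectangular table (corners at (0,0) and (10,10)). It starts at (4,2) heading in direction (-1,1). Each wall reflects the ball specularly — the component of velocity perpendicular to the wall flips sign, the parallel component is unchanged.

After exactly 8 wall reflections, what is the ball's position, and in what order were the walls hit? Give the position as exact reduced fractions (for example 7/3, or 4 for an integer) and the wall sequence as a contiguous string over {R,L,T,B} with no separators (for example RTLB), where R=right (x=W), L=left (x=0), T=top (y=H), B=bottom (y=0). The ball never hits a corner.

Final position: (6,0)
Wall sequence: LTRBLTRB

1. t=4 → L at (0,6); v=(1,1)
2. t=4 → T at (4,10); v=(1,-1)
3. t=6 → R at (10,4); v=(-1,-1)
4. t=4 → B at (6,0); v=(-1,1)
5. t=6 → L at (0,6); v=(1,1)
6. t=4 → T at (4,10); v=(1,-1)
7. t=6 → R at (10,4); v=(-1,-1)
8. t=4 → B at (6,0); v=(-1,1)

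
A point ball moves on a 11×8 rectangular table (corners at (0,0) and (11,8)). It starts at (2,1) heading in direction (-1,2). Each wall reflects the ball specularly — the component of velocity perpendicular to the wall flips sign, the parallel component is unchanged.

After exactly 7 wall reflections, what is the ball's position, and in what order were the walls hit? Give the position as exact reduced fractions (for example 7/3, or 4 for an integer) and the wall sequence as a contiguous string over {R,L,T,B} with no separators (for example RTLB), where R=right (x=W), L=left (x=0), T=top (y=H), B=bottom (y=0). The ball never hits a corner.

Final position: (9/2,8)
Wall sequence: LTBTRBT

1. t=2 → L at (0,5); v=(1,2)
2. t=3/2 → T at (3/2,8); v=(1,-2)
3. t=4 → B at (11/2,0); v=(1,2)
4. t=4 → T at (19/2,8); v=(1,-2)
5. t=3/2 → R at (11,5); v=(-1,-2)
6. t=5/2 → B at (17/2,0); v=(-1,2)
7. t=4 → T at (9/2,8); v=(-1,-2)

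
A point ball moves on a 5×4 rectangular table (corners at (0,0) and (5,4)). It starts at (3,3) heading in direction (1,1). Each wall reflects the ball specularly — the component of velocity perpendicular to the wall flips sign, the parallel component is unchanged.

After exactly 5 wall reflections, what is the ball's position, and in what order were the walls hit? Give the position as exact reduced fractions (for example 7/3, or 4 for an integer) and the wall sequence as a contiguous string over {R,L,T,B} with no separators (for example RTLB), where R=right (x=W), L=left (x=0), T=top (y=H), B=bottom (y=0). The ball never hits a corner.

1. t=1 → T at (4,4); v=(1,-1)
2. t=1 → R at (5,3); v=(-1,-1)
3. t=3 → B at (2,0); v=(-1,1)
4. t=2 → L at (0,2); v=(1,1)
5. t=2 → T at (2,4); v=(1,-1)

Final position: (2,4)
Wall sequence: TRBLT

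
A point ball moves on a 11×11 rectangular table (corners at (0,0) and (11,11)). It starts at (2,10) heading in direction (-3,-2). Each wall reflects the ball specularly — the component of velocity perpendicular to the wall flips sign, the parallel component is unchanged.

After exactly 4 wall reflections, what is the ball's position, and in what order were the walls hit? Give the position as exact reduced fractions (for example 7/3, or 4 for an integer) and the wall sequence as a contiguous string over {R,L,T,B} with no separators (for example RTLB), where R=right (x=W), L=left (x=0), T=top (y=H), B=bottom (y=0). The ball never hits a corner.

1. t=2/3 → L at (0,26/3); v=(3,-2)
2. t=11/3 → R at (11,4/3); v=(-3,-2)
3. t=2/3 → B at (9,0); v=(-3,2)
4. t=3 → L at (0,6); v=(3,2)

Final position: (0,6)
Wall sequence: LRBL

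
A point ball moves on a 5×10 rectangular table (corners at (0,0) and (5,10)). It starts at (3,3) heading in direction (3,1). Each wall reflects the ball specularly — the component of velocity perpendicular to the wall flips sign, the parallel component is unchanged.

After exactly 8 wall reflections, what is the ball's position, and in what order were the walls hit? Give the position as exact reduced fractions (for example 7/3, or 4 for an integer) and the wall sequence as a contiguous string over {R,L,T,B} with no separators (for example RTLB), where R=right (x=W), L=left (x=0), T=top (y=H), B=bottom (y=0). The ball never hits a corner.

1. t=2/3 → R at (5,11/3); v=(-3,1)
2. t=5/3 → L at (0,16/3); v=(3,1)
3. t=5/3 → R at (5,7); v=(-3,1)
4. t=5/3 → L at (0,26/3); v=(3,1)
5. t=4/3 → T at (4,10); v=(3,-1)
6. t=1/3 → R at (5,29/3); v=(-3,-1)
7. t=5/3 → L at (0,8); v=(3,-1)
8. t=5/3 → R at (5,19/3); v=(-3,-1)

Final position: (5,19/3)
Wall sequence: RLRLTRLR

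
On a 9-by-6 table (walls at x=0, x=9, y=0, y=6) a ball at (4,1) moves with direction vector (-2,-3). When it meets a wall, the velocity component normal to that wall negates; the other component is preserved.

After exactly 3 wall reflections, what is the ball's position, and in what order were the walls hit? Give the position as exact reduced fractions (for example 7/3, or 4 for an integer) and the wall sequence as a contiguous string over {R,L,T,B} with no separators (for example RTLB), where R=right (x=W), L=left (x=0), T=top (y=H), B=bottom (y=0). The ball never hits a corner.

Final position: (2/3,6)
Wall sequence: BLT

1. t=1/3 → B at (10/3,0); v=(-2,3)
2. t=5/3 → L at (0,5); v=(2,3)
3. t=1/3 → T at (2/3,6); v=(2,-3)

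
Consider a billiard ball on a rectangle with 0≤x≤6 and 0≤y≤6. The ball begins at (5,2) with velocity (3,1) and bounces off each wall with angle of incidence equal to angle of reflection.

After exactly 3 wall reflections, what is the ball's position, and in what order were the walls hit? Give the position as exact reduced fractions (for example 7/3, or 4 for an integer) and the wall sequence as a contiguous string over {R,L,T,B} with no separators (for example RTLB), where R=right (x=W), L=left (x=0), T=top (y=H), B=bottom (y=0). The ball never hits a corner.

1. t=1/3 → R at (6,7/3); v=(-3,1)
2. t=2 → L at (0,13/3); v=(3,1)
3. t=5/3 → T at (5,6); v=(3,-1)

Final position: (5,6)
Wall sequence: RLT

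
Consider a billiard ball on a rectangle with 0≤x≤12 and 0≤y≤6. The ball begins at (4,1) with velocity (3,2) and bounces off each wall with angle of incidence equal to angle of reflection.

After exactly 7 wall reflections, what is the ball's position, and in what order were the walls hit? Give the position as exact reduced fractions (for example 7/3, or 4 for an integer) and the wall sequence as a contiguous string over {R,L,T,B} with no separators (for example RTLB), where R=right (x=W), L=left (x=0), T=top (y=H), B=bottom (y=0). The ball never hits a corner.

Final position: (19/2,0)
Wall sequence: TRBLTRB

1. t=5/2 → T at (23/2,6); v=(3,-2)
2. t=1/6 → R at (12,17/3); v=(-3,-2)
3. t=17/6 → B at (7/2,0); v=(-3,2)
4. t=7/6 → L at (0,7/3); v=(3,2)
5. t=11/6 → T at (11/2,6); v=(3,-2)
6. t=13/6 → R at (12,5/3); v=(-3,-2)
7. t=5/6 → B at (19/2,0); v=(-3,2)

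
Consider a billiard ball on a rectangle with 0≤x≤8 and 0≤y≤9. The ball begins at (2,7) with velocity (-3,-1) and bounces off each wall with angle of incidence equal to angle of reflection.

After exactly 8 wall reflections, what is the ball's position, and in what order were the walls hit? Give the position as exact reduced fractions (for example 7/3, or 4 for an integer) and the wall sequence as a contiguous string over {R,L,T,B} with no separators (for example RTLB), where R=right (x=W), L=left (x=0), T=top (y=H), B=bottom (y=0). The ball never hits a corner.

1. t=2/3 → L at (0,19/3); v=(3,-1)
2. t=8/3 → R at (8,11/3); v=(-3,-1)
3. t=8/3 → L at (0,1); v=(3,-1)
4. t=1 → B at (3,0); v=(3,1)
5. t=5/3 → R at (8,5/3); v=(-3,1)
6. t=8/3 → L at (0,13/3); v=(3,1)
7. t=8/3 → R at (8,7); v=(-3,1)
8. t=2 → T at (2,9); v=(-3,-1)

Final position: (2,9)
Wall sequence: LRLBRLRT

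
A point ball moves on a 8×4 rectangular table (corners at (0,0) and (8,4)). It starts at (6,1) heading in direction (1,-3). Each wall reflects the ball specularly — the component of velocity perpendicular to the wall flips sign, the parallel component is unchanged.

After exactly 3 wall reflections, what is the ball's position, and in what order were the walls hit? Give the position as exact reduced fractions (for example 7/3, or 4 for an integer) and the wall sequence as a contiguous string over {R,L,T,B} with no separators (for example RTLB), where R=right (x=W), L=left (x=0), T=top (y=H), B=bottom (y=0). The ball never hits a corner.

1. t=1/3 → B at (19/3,0); v=(1,3)
2. t=4/3 → T at (23/3,4); v=(1,-3)
3. t=1/3 → R at (8,3); v=(-1,-3)

Final position: (8,3)
Wall sequence: BTR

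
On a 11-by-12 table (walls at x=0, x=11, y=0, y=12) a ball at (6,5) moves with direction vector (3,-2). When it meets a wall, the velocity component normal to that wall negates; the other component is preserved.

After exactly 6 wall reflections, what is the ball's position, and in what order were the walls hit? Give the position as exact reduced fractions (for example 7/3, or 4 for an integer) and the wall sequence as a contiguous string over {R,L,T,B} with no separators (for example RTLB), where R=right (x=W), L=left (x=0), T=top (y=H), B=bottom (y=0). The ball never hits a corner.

Final position: (0,11/3)
Wall sequence: RBLTRL

1. t=5/3 → R at (11,5/3); v=(-3,-2)
2. t=5/6 → B at (17/2,0); v=(-3,2)
3. t=17/6 → L at (0,17/3); v=(3,2)
4. t=19/6 → T at (19/2,12); v=(3,-2)
5. t=1/2 → R at (11,11); v=(-3,-2)
6. t=11/3 → L at (0,11/3); v=(3,-2)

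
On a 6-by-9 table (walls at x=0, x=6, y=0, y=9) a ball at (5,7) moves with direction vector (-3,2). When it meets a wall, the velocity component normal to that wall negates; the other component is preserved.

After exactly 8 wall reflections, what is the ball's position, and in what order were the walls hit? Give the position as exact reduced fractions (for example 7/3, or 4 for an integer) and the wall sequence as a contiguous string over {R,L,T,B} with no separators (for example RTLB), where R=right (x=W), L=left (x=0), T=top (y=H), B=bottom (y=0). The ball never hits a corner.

1. t=1 → T at (2,9); v=(-3,-2)
2. t=2/3 → L at (0,23/3); v=(3,-2)
3. t=2 → R at (6,11/3); v=(-3,-2)
4. t=11/6 → B at (1/2,0); v=(-3,2)
5. t=1/6 → L at (0,1/3); v=(3,2)
6. t=2 → R at (6,13/3); v=(-3,2)
7. t=2 → L at (0,25/3); v=(3,2)
8. t=1/3 → T at (1,9); v=(3,-2)

Final position: (1,9)
Wall sequence: TLRBLRLT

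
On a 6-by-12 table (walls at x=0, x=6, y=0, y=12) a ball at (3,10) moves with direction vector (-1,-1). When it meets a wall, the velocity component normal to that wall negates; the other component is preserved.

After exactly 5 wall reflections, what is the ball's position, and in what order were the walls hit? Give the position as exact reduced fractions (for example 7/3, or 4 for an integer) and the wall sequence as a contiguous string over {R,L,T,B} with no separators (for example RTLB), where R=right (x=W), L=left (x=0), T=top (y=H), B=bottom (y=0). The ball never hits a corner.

Final position: (6,11)
Wall sequence: LRBLR

1. t=3 → L at (0,7); v=(1,-1)
2. t=6 → R at (6,1); v=(-1,-1)
3. t=1 → B at (5,0); v=(-1,1)
4. t=5 → L at (0,5); v=(1,1)
5. t=6 → R at (6,11); v=(-1,1)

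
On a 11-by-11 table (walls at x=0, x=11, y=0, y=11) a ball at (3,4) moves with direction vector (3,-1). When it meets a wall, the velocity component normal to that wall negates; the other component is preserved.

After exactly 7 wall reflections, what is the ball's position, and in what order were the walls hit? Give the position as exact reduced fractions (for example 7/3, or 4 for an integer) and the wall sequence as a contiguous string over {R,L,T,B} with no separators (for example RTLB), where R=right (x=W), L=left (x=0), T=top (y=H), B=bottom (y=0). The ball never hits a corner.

1. t=8/3 → R at (11,4/3); v=(-3,-1)
2. t=4/3 → B at (7,0); v=(-3,1)
3. t=7/3 → L at (0,7/3); v=(3,1)
4. t=11/3 → R at (11,6); v=(-3,1)
5. t=11/3 → L at (0,29/3); v=(3,1)
6. t=4/3 → T at (4,11); v=(3,-1)
7. t=7/3 → R at (11,26/3); v=(-3,-1)

Final position: (11,26/3)
Wall sequence: RBLRLTR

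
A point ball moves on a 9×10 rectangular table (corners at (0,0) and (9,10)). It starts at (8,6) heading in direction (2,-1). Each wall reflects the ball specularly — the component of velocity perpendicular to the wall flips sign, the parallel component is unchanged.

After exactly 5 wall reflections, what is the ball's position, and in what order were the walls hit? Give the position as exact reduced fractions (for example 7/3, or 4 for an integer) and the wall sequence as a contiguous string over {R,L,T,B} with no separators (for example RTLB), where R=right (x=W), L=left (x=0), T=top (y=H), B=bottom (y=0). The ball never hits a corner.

1. t=1/2 → R at (9,11/2); v=(-2,-1)
2. t=9/2 → L at (0,1); v=(2,-1)
3. t=1 → B at (2,0); v=(2,1)
4. t=7/2 → R at (9,7/2); v=(-2,1)
5. t=9/2 → L at (0,8); v=(2,1)

Final position: (0,8)
Wall sequence: RLBRL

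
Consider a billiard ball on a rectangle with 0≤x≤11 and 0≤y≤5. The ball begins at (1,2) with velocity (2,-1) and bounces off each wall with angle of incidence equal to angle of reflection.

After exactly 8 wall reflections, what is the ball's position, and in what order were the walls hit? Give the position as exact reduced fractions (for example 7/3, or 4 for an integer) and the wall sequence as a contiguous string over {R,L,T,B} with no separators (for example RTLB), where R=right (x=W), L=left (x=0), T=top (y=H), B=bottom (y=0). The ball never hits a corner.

Final position: (0,1/2)
Wall sequence: BRTLBRTL

1. t=2 → B at (5,0); v=(2,1)
2. t=3 → R at (11,3); v=(-2,1)
3. t=2 → T at (7,5); v=(-2,-1)
4. t=7/2 → L at (0,3/2); v=(2,-1)
5. t=3/2 → B at (3,0); v=(2,1)
6. t=4 → R at (11,4); v=(-2,1)
7. t=1 → T at (9,5); v=(-2,-1)
8. t=9/2 → L at (0,1/2); v=(2,-1)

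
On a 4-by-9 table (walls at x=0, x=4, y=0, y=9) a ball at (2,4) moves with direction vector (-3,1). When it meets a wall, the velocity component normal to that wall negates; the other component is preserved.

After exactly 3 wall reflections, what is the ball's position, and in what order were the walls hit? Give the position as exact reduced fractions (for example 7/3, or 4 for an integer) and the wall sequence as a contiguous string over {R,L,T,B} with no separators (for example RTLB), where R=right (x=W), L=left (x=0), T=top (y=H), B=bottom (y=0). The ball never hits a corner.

Final position: (0,22/3)
Wall sequence: LRL

1. t=2/3 → L at (0,14/3); v=(3,1)
2. t=4/3 → R at (4,6); v=(-3,1)
3. t=4/3 → L at (0,22/3); v=(3,1)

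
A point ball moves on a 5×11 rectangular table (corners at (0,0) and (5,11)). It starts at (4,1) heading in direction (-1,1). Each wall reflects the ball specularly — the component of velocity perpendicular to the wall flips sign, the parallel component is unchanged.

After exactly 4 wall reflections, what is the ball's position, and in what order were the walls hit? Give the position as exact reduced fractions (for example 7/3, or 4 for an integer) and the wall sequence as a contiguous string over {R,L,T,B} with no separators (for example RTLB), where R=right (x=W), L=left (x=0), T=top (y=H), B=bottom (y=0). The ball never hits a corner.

1. t=4 → L at (0,5); v=(1,1)
2. t=5 → R at (5,10); v=(-1,1)
3. t=1 → T at (4,11); v=(-1,-1)
4. t=4 → L at (0,7); v=(1,-1)

Final position: (0,7)
Wall sequence: LRTL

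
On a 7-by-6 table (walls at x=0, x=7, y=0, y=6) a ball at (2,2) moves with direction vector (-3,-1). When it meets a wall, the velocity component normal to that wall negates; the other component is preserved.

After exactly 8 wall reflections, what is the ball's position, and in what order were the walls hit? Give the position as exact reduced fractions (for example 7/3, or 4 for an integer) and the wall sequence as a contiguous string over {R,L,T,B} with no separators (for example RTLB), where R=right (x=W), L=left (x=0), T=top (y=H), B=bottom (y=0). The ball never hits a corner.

Final position: (7,5/3)
Wall sequence: LBRLRTLR

1. t=2/3 → L at (0,4/3); v=(3,-1)
2. t=4/3 → B at (4,0); v=(3,1)
3. t=1 → R at (7,1); v=(-3,1)
4. t=7/3 → L at (0,10/3); v=(3,1)
5. t=7/3 → R at (7,17/3); v=(-3,1)
6. t=1/3 → T at (6,6); v=(-3,-1)
7. t=2 → L at (0,4); v=(3,-1)
8. t=7/3 → R at (7,5/3); v=(-3,-1)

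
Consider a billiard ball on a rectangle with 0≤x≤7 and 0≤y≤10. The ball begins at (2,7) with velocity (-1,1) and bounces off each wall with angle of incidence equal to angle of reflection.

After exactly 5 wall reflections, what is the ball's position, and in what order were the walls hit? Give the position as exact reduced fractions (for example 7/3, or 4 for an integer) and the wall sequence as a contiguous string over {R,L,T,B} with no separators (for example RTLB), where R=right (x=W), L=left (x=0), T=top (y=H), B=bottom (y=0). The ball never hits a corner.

Final position: (0,3)
Wall sequence: LTRBL

1. t=2 → L at (0,9); v=(1,1)
2. t=1 → T at (1,10); v=(1,-1)
3. t=6 → R at (7,4); v=(-1,-1)
4. t=4 → B at (3,0); v=(-1,1)
5. t=3 → L at (0,3); v=(1,1)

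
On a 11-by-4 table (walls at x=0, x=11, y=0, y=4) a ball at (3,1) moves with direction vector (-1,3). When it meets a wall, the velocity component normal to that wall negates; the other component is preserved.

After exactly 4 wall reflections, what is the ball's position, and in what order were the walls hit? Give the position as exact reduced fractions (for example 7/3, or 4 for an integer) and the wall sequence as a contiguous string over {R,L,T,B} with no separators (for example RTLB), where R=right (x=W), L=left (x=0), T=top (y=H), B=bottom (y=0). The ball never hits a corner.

1. t=1 → T at (2,4); v=(-1,-3)
2. t=4/3 → B at (2/3,0); v=(-1,3)
3. t=2/3 → L at (0,2); v=(1,3)
4. t=2/3 → T at (2/3,4); v=(1,-3)

Final position: (2/3,4)
Wall sequence: TBLT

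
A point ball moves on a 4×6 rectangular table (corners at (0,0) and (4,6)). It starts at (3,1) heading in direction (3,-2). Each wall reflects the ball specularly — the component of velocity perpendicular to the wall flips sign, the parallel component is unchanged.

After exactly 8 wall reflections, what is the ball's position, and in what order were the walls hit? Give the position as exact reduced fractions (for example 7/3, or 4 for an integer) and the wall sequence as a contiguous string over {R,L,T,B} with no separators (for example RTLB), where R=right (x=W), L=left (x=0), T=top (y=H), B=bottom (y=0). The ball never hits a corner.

Final position: (3/2,0)
Wall sequence: RBLRTLRB

1. t=1/3 → R at (4,1/3); v=(-3,-2)
2. t=1/6 → B at (7/2,0); v=(-3,2)
3. t=7/6 → L at (0,7/3); v=(3,2)
4. t=4/3 → R at (4,5); v=(-3,2)
5. t=1/2 → T at (5/2,6); v=(-3,-2)
6. t=5/6 → L at (0,13/3); v=(3,-2)
7. t=4/3 → R at (4,5/3); v=(-3,-2)
8. t=5/6 → B at (3/2,0); v=(-3,2)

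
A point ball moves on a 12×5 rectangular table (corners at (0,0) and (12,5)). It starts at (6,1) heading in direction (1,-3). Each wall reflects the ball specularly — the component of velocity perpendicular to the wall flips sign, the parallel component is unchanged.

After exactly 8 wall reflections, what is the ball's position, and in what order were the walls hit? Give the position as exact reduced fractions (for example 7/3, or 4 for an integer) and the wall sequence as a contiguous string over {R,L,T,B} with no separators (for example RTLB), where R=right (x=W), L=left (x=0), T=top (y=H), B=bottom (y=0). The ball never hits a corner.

1. t=1/3 → B at (19/3,0); v=(1,3)
2. t=5/3 → T at (8,5); v=(1,-3)
3. t=5/3 → B at (29/3,0); v=(1,3)
4. t=5/3 → T at (34/3,5); v=(1,-3)
5. t=2/3 → R at (12,3); v=(-1,-3)
6. t=1 → B at (11,0); v=(-1,3)
7. t=5/3 → T at (28/3,5); v=(-1,-3)
8. t=5/3 → B at (23/3,0); v=(-1,3)

Final position: (23/3,0)
Wall sequence: BTBTRBTB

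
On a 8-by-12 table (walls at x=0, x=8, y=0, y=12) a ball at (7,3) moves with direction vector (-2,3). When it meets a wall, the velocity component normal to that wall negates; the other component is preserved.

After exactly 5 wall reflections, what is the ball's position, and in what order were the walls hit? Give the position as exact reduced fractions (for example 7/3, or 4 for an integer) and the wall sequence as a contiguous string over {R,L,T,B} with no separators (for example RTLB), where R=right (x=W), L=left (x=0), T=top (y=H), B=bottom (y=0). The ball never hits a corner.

1. t=3 → T at (1,12); v=(-2,-3)
2. t=1/2 → L at (0,21/2); v=(2,-3)
3. t=7/2 → B at (7,0); v=(2,3)
4. t=1/2 → R at (8,3/2); v=(-2,3)
5. t=7/2 → T at (1,12); v=(-2,-3)

Final position: (1,12)
Wall sequence: TLBRT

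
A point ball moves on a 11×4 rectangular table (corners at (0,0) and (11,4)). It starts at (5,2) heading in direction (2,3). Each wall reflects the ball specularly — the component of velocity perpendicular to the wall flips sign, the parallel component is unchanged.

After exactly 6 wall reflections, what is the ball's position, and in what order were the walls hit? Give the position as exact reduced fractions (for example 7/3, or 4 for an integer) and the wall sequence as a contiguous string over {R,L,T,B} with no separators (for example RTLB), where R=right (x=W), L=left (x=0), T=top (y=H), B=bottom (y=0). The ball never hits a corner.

1. t=2/3 → T at (19/3,4); v=(2,-3)
2. t=4/3 → B at (9,0); v=(2,3)
3. t=1 → R at (11,3); v=(-2,3)
4. t=1/3 → T at (31/3,4); v=(-2,-3)
5. t=4/3 → B at (23/3,0); v=(-2,3)
6. t=4/3 → T at (5,4); v=(-2,-3)

Final position: (5,4)
Wall sequence: TBRTBT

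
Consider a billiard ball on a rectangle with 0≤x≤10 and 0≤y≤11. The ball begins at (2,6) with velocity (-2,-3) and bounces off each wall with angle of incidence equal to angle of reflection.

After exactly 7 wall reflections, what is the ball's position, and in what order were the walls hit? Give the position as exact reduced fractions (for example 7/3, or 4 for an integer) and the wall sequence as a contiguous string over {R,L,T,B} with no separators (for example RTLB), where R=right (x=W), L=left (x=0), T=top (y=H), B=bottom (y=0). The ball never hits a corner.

1. t=1 → L at (0,3); v=(2,-3)
2. t=1 → B at (2,0); v=(2,3)
3. t=11/3 → T at (28/3,11); v=(2,-3)
4. t=1/3 → R at (10,10); v=(-2,-3)
5. t=10/3 → B at (10/3,0); v=(-2,3)
6. t=5/3 → L at (0,5); v=(2,3)
7. t=2 → T at (4,11); v=(2,-3)

Final position: (4,11)
Wall sequence: LBTRBLT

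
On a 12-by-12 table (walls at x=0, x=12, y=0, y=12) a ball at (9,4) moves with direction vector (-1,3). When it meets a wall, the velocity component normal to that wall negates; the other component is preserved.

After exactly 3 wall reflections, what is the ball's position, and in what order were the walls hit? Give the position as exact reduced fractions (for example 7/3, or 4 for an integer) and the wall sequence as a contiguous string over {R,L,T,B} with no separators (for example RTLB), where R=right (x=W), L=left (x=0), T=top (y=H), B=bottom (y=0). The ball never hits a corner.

Final position: (0,7)
Wall sequence: TBL

1. t=8/3 → T at (19/3,12); v=(-1,-3)
2. t=4 → B at (7/3,0); v=(-1,3)
3. t=7/3 → L at (0,7); v=(1,3)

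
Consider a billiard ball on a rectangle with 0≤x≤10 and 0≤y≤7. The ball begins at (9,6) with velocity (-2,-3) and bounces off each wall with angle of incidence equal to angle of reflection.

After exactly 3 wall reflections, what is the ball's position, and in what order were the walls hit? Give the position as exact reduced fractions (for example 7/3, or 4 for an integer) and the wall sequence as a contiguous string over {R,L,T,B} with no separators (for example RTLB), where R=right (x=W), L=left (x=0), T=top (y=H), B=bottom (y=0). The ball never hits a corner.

Final position: (0,13/2)
Wall sequence: BTL

1. t=2 → B at (5,0); v=(-2,3)
2. t=7/3 → T at (1/3,7); v=(-2,-3)
3. t=1/6 → L at (0,13/2); v=(2,-3)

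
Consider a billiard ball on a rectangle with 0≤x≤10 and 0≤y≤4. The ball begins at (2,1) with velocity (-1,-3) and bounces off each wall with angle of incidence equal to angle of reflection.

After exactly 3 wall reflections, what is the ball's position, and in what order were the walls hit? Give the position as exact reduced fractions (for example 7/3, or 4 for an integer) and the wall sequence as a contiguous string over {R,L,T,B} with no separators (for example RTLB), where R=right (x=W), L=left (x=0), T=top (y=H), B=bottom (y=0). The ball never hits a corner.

Final position: (0,3)
Wall sequence: BTL

1. t=1/3 → B at (5/3,0); v=(-1,3)
2. t=4/3 → T at (1/3,4); v=(-1,-3)
3. t=1/3 → L at (0,3); v=(1,-3)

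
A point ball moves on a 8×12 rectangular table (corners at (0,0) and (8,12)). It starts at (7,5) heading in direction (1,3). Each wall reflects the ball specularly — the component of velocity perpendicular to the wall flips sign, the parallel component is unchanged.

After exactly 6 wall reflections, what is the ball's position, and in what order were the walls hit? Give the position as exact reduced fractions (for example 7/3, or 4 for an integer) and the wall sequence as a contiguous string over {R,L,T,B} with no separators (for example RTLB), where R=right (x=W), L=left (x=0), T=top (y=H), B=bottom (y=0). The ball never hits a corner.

Final position: (16/3,0)
Wall sequence: RTBLTB

1. t=1 → R at (8,8); v=(-1,3)
2. t=4/3 → T at (20/3,12); v=(-1,-3)
3. t=4 → B at (8/3,0); v=(-1,3)
4. t=8/3 → L at (0,8); v=(1,3)
5. t=4/3 → T at (4/3,12); v=(1,-3)
6. t=4 → B at (16/3,0); v=(1,3)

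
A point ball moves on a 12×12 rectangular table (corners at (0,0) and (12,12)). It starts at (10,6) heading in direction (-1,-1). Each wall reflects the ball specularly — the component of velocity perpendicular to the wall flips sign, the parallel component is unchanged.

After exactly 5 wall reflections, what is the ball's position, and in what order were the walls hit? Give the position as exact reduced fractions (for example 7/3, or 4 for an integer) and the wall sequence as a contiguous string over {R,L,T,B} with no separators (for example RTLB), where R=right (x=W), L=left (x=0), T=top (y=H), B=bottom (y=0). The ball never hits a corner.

1. t=6 → B at (4,0); v=(-1,1)
2. t=4 → L at (0,4); v=(1,1)
3. t=8 → T at (8,12); v=(1,-1)
4. t=4 → R at (12,8); v=(-1,-1)
5. t=8 → B at (4,0); v=(-1,1)

Final position: (4,0)
Wall sequence: BLTRB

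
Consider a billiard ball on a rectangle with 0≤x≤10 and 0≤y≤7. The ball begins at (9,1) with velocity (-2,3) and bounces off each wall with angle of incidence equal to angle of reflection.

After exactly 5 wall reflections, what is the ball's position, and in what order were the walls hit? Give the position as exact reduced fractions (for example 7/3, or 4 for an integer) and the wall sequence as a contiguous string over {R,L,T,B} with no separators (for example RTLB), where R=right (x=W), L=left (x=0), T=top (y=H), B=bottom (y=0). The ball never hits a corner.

Final position: (9,0)
Wall sequence: TBLTB

1. t=2 → T at (5,7); v=(-2,-3)
2. t=7/3 → B at (1/3,0); v=(-2,3)
3. t=1/6 → L at (0,1/2); v=(2,3)
4. t=13/6 → T at (13/3,7); v=(2,-3)
5. t=7/3 → B at (9,0); v=(2,3)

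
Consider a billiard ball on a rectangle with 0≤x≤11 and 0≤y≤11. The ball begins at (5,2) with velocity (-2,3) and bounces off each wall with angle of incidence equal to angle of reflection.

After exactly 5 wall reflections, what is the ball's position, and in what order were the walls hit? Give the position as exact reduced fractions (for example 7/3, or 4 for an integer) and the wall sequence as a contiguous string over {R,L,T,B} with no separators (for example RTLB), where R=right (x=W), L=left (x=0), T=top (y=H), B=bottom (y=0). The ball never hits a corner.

1. t=5/2 → L at (0,19/2); v=(2,3)
2. t=1/2 → T at (1,11); v=(2,-3)
3. t=11/3 → B at (25/3,0); v=(2,3)
4. t=4/3 → R at (11,4); v=(-2,3)
5. t=7/3 → T at (19/3,11); v=(-2,-3)

Final position: (19/3,11)
Wall sequence: LTBRT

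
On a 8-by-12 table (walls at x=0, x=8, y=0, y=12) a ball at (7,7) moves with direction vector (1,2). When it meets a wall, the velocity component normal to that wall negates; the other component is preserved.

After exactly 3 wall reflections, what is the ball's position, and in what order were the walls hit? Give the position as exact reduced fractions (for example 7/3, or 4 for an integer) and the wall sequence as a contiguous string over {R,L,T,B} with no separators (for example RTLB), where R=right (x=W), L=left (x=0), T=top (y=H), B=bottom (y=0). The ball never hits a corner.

1. t=1 → R at (8,9); v=(-1,2)
2. t=3/2 → T at (13/2,12); v=(-1,-2)
3. t=6 → B at (1/2,0); v=(-1,2)

Final position: (1/2,0)
Wall sequence: RTB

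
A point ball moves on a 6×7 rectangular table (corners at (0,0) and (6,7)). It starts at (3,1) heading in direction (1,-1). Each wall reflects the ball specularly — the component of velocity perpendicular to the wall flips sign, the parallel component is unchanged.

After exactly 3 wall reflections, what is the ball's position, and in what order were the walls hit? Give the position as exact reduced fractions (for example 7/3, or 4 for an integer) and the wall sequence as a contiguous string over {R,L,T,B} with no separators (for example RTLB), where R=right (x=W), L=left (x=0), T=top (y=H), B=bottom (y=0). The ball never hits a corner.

Final position: (1,7)
Wall sequence: BRT

1. t=1 → B at (4,0); v=(1,1)
2. t=2 → R at (6,2); v=(-1,1)
3. t=5 → T at (1,7); v=(-1,-1)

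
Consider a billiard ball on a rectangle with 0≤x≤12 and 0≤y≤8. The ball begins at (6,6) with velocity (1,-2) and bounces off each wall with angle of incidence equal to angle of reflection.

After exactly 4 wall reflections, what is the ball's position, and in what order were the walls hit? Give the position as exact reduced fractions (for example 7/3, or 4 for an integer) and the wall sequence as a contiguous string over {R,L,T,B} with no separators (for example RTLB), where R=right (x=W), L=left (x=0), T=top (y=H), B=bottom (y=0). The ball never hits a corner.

Final position: (7,0)
Wall sequence: BRTB

1. t=3 → B at (9,0); v=(1,2)
2. t=3 → R at (12,6); v=(-1,2)
3. t=1 → T at (11,8); v=(-1,-2)
4. t=4 → B at (7,0); v=(-1,2)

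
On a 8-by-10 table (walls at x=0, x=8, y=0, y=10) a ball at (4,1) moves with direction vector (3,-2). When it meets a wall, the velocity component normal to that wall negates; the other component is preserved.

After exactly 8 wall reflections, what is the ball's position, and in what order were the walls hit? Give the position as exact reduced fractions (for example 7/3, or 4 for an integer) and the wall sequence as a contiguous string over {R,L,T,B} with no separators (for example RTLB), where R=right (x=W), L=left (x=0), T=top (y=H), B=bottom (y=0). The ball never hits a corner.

1. t=1/2 → B at (11/2,0); v=(3,2)
2. t=5/6 → R at (8,5/3); v=(-3,2)
3. t=8/3 → L at (0,7); v=(3,2)
4. t=3/2 → T at (9/2,10); v=(3,-2)
5. t=7/6 → R at (8,23/3); v=(-3,-2)
6. t=8/3 → L at (0,7/3); v=(3,-2)
7. t=7/6 → B at (7/2,0); v=(3,2)
8. t=3/2 → R at (8,3); v=(-3,2)

Final position: (8,3)
Wall sequence: BRLTRLBR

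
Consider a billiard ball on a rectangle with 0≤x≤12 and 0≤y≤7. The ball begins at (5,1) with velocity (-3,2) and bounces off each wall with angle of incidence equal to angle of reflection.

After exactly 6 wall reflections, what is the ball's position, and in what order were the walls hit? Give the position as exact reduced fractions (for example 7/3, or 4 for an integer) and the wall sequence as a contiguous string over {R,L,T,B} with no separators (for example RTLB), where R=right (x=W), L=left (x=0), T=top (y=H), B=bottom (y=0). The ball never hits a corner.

1. t=5/3 → L at (0,13/3); v=(3,2)
2. t=4/3 → T at (4,7); v=(3,-2)
3. t=8/3 → R at (12,5/3); v=(-3,-2)
4. t=5/6 → B at (19/2,0); v=(-3,2)
5. t=19/6 → L at (0,19/3); v=(3,2)
6. t=1/3 → T at (1,7); v=(3,-2)

Final position: (1,7)
Wall sequence: LTRBLT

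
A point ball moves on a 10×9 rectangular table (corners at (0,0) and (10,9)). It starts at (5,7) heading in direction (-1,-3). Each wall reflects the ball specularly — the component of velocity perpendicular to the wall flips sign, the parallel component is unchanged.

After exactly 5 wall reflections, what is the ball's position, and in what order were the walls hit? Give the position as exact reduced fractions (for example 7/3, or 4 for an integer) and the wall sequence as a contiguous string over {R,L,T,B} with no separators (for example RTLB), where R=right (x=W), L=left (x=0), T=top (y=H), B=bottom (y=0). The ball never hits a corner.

Final position: (19/3,9)
Wall sequence: BLTBT

1. t=7/3 → B at (8/3,0); v=(-1,3)
2. t=8/3 → L at (0,8); v=(1,3)
3. t=1/3 → T at (1/3,9); v=(1,-3)
4. t=3 → B at (10/3,0); v=(1,3)
5. t=3 → T at (19/3,9); v=(1,-3)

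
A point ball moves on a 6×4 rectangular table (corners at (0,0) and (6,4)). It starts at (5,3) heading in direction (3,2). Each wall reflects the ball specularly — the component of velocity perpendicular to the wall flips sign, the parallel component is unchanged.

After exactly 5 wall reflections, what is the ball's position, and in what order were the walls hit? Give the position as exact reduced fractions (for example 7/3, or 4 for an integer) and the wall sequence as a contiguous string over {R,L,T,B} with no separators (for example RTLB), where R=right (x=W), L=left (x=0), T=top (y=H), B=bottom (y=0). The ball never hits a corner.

1. t=1/3 → R at (6,11/3); v=(-3,2)
2. t=1/6 → T at (11/2,4); v=(-3,-2)
3. t=11/6 → L at (0,1/3); v=(3,-2)
4. t=1/6 → B at (1/2,0); v=(3,2)
5. t=11/6 → R at (6,11/3); v=(-3,2)

Final position: (6,11/3)
Wall sequence: RTLBR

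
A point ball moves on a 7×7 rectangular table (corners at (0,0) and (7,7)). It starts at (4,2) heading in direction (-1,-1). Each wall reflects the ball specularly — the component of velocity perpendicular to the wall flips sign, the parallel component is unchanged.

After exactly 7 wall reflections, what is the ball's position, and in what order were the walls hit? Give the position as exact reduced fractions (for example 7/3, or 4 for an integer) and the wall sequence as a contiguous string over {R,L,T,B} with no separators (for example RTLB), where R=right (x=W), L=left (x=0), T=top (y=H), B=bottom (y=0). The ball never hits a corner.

1. t=2 → B at (2,0); v=(-1,1)
2. t=2 → L at (0,2); v=(1,1)
3. t=5 → T at (5,7); v=(1,-1)
4. t=2 → R at (7,5); v=(-1,-1)
5. t=5 → B at (2,0); v=(-1,1)
6. t=2 → L at (0,2); v=(1,1)
7. t=5 → T at (5,7); v=(1,-1)

Final position: (5,7)
Wall sequence: BLTRBLT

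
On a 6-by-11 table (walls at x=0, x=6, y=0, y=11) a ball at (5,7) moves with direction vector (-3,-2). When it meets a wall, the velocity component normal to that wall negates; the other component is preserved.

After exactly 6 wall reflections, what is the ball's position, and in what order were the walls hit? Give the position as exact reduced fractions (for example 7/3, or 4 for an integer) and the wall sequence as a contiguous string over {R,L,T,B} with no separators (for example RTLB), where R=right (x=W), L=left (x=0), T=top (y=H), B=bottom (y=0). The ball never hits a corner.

Final position: (2,11)
Wall sequence: LBRLRT

1. t=5/3 → L at (0,11/3); v=(3,-2)
2. t=11/6 → B at (11/2,0); v=(3,2)
3. t=1/6 → R at (6,1/3); v=(-3,2)
4. t=2 → L at (0,13/3); v=(3,2)
5. t=2 → R at (6,25/3); v=(-3,2)
6. t=4/3 → T at (2,11); v=(-3,-2)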